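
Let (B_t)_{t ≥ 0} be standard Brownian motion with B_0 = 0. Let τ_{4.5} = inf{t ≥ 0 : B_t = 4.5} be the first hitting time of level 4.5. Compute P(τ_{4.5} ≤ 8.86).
P(τ_{4.5} ≤ 8.86) = 2(1 − Φ(4.5/√8.86)) = 2(1 − Φ(1.5118)) ≈ 0.1306

By the reflection principle for standard BM, P(τ_b ≤ t) = 2 · P(B_t ≥ b). Since B_t ~ N(0, t), P(B_t ≥ 4.5) = 1 − Φ(4.5/√t) = 1 − Φ(4.5/√8.86) = 1 − Φ(1.5118) ≈ 0.06529. Doubling: P(τ_{4.5} ≤ 8.86) ≈ 2 · 0.06529 = 0.13058 ≈ 0.1306.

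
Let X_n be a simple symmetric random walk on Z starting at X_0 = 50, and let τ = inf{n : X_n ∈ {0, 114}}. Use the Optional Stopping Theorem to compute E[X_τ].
E[X_τ] = 50

X_n is a martingale and τ is a bounded-mean stopping time (indeed τ is finite a.s. with bounded expectation since the walk is in a bounded region). By the OST, E[X_τ] = E[X_0] = 50. Equivalently: E[X_τ] = 114 · P(hit 114 first) + 0 · P(hit 0 first) = 114 · (50/114) = 50.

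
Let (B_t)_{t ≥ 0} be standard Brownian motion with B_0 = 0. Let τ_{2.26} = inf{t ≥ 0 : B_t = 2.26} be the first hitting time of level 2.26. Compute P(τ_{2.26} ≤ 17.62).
P(τ_{2.26} ≤ 17.62) = 2(1 − Φ(2.26/√17.62)) = 2(1 − Φ(0.5384)) ≈ 0.5903

By the reflection principle for standard BM, P(τ_b ≤ t) = 2 · P(B_t ≥ b). Since B_t ~ N(0, t), P(B_t ≥ 2.26) = 1 − Φ(2.26/√t) = 1 − Φ(2.26/√17.62) = 1 − Φ(0.5384) ≈ 0.29515. Doubling: P(τ_{2.26} ≤ 17.62) ≈ 2 · 0.29515 = 0.59030 ≈ 0.5903.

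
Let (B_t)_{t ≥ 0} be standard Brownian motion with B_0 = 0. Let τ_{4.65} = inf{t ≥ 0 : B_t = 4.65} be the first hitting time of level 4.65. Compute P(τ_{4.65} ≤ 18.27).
P(τ_{4.65} ≤ 18.27) = 2(1 − Φ(4.65/√18.27)) = 2(1 − Φ(1.0879)) ≈ 0.2766

By the reflection principle for standard BM, P(τ_b ≤ t) = 2 · P(B_t ≥ b). Since B_t ~ N(0, t), P(B_t ≥ 4.65) = 1 − Φ(4.65/√t) = 1 − Φ(4.65/√18.27) = 1 − Φ(1.0879) ≈ 0.13832. Doubling: P(τ_{4.65} ≤ 18.27) ≈ 2 · 0.13832 = 0.27664 ≈ 0.2766.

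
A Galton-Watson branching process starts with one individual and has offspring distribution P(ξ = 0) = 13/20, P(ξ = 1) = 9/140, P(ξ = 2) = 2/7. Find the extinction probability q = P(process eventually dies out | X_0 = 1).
q = 1

Mean offspring μ = 0·13/20 + 1·9/140 + 2·2/7 = 89/140 ≤ 1. For μ ≤ 1 with offspring not concentrated at 1, the Galton-Watson process goes extinct almost surely, so q = 1.
(Algebraic check: The pgf is f(s) = 13/20 + 9/140·s + 2/7·s². The extinction probability q is the smallest fixed point of f in [0, 1]. Setting s = f(s):
  2/7·s² + (9/140 − 1)·s + 13/20 = 0
  2/7·s² − (13/20 + 2/7)·s + 13/20 = 0
which factors as (s − 1)·(2/7·s − 13/20) = 0, giving roots s = 1 and s = (13/20)/(2/7) = 91/40. Since 91/40 ≥ 1, the smallest root in [0, 1] is s = 1.)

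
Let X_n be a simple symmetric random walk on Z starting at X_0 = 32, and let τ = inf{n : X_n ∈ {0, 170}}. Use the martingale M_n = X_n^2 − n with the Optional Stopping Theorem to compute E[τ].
E[τ] = 4416

M_n = X_n^2 − n is a martingale (since E[X_{n+1}^2 | F_n] = X_n^2 + 1). By OST (τ has finite mean in a bounded region), E[M_τ] = E[M_0] = X_0^2 − 0 = 32^2 = 1024. Also E[M_τ] = E[X_τ^2] − E[τ]. The walk exits at 0 or 170, with P(hit 170 first) = 32/170, so E[X_τ^2] = 170^2 · 32/170 + 0 = 5440. Thus E[τ] = E[X_τ^2] − E[M_τ] = 5440 − 1024 = 4416 = 32(170 − 32) = 4416.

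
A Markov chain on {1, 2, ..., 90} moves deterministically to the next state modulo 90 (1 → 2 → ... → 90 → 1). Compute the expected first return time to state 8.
E[T_8 | X_0 = 8] = 90

The chain cycles deterministically, so starting at state 8 it returns in exactly 90 steps. Equivalently, the stationary distribution is uniform π_j = 1/90 for every state j, so by Kac's formula E[T_8] = 1/π_8 = 90.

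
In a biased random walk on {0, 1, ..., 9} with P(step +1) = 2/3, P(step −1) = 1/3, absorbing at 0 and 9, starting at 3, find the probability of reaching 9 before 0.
P(hit 9 before 0) = (1 − (1/2)^3) / (1 − (1/2)^9) = 64/73

Let u_k denote P(reach 9 before 0 | start at k). Boundary: u_0 = 0, u_9 = 1. Recurrence: u_k = 2/3·u_{k+1} + 1/3·u_{k-1} for 1 ≤ k ≤ 8. Try u_k = A + B·r^k with r = q/p = (1/3)/(2/3) = 1/2. Substitution satisfies the recurrence; boundary conditions give:
  u_k = (1 − r^k) / (1 − r^N) = (1 − (1/2)^3) / (1 − (1/2)^9) = 64/73.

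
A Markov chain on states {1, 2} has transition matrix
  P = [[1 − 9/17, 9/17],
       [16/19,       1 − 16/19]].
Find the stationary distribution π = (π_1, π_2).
π_1 = 272/443, π_2 = 171/443

Solve πP = π with π_1 + π_2 = 1. From πP = π: π_1 · (1 − 9/17) + π_2 · 16/19 = π_1 ⇒ π_2 · 16/19 = π_1 · 9/17 ⇒ π_2/π_1 = (9/17)/(16/19) = 171/272. Together with π_1 + π_2 = 1:
  π_1 = (16/19)/(9/17 + 16/19) = (16/19)/(443/323) = 272/443,
  π_2 = (9/17)/(9/17 + 16/19) = (9/17)/(443/323) = 171/443.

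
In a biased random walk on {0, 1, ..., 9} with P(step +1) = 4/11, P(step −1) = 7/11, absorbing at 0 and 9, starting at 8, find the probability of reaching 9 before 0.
P(hit 9 before 0) = (1 − (7/4)^8) / (1 − (7/4)^9) = 7599020/13363821

Let u_k denote P(reach 9 before 0 | start at k). Boundary: u_0 = 0, u_9 = 1. Recurrence: u_k = 4/11·u_{k+1} + 7/11·u_{k-1} for 1 ≤ k ≤ 8. Try u_k = A + B·r^k with r = q/p = (7/11)/(4/11) = 7/4. Substitution satisfies the recurrence; boundary conditions give:
  u_k = (1 − r^k) / (1 − r^N) = (1 − (7/4)^8) / (1 − (7/4)^9) = 7599020/13363821.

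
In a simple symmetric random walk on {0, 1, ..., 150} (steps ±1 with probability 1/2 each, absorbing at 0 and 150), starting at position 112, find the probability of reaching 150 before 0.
P(hit 150 before 0) = 112/150 = 56/75

Let u_k = P(hit 150 before 0 | start at k). Then u_0 = 0, u_150 = 1, and u_k = u_{k-1}/2 + u_{k+1}/2 for 1 ≤ k ≤ 149. This harmonic recurrence is solved by u_k = k/150, giving u_112 = 112/150 = 56/75.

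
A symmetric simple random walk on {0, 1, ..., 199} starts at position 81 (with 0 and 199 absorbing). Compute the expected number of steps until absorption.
E[τ | X_0 = 81] = 9558

Let v_k = E[τ | X_0 = k]. Boundary: v_0 = v_199 = 0. Recurrence: v_k = 1 + (v_{k-1} + v_{k+1})/2 for 1 ≤ k ≤ 198. The particular solution to v_k − (v_{k-1} + v_{k+1})/2 = 1 is v_k = −k^2. Adding homogeneous solution A + B k and matching boundaries gives v_k = k (199 − k). Substituting k = 81: v_81 = 81 · 118 = 9558.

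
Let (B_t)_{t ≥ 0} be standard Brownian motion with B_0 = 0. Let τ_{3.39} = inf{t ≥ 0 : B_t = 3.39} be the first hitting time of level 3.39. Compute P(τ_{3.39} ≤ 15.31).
P(τ_{3.39} ≤ 15.31) = 2(1 − Φ(3.39/√15.31)) = 2(1 − Φ(0.8664)) ≈ 0.3863

By the reflection principle for standard BM, P(τ_b ≤ t) = 2 · P(B_t ≥ b). Since B_t ~ N(0, t), P(B_t ≥ 3.39) = 1 − Φ(3.39/√t) = 1 − Φ(3.39/√15.31) = 1 − Φ(0.8664) ≈ 0.19314. Doubling: P(τ_{3.39} ≤ 15.31) ≈ 2 · 0.19314 = 0.38628 ≈ 0.3863.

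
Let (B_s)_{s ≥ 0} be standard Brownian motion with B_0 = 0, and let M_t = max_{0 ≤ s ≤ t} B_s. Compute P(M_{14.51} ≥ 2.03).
P(M_{14.51} ≥ 2.03) = 2·P(B_{14.51} ≥ 2.03) = 2(1 − Φ(2.03/√14.51)) ≈ 0.5941

By the reflection principle for Brownian motion, P(M_t ≥ a) = 2 · P(B_t ≥ a) for a ≥ 0. Since B_t ~ N(0, t), P(B_t ≥ 2.03) = 1 − Φ(2.03/√t) = 1 − Φ(2.03/√14.51) = 1 − Φ(0.5329). So
  P(M_{14.51} ≥ 2.03) = 2(1 − Φ(0.5329)) ≈ 0.5941.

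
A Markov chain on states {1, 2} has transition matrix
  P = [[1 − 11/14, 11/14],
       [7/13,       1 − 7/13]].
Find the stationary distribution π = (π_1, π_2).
π_1 = 98/241, π_2 = 143/241

Solve πP = π with π_1 + π_2 = 1. From πP = π: π_1 · (1 − 11/14) + π_2 · 7/13 = π_1 ⇒ π_2 · 7/13 = π_1 · 11/14 ⇒ π_2/π_1 = (11/14)/(7/13) = 143/98. Together with π_1 + π_2 = 1:
  π_1 = (7/13)/(11/14 + 7/13) = (7/13)/(241/182) = 98/241,
  π_2 = (11/14)/(11/14 + 7/13) = (11/14)/(241/182) = 143/241.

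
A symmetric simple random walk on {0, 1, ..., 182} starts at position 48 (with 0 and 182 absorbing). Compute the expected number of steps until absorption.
E[τ | X_0 = 48] = 6432

Let v_k = E[τ | X_0 = k]. Boundary: v_0 = v_182 = 0. Recurrence: v_k = 1 + (v_{k-1} + v_{k+1})/2 for 1 ≤ k ≤ 181. The particular solution to v_k − (v_{k-1} + v_{k+1})/2 = 1 is v_k = −k^2. Adding homogeneous solution A + B k and matching boundaries gives v_k = k (182 − k). Substituting k = 48: v_48 = 48 · 134 = 6432.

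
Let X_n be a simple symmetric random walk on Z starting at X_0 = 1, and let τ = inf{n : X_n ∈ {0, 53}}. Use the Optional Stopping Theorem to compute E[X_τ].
E[X_τ] = 1

X_n is a martingale and τ is a bounded-mean stopping time (indeed τ is finite a.s. with bounded expectation since the walk is in a bounded region). By the OST, E[X_τ] = E[X_0] = 1. Equivalently: E[X_τ] = 53 · P(hit 53 first) + 0 · P(hit 0 first) = 53 · (1/53) = 1.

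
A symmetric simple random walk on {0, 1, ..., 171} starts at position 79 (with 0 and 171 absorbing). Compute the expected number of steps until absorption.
E[τ | X_0 = 79] = 7268

Let v_k = E[τ | X_0 = k]. Boundary: v_0 = v_171 = 0. Recurrence: v_k = 1 + (v_{k-1} + v_{k+1})/2 for 1 ≤ k ≤ 170. The particular solution to v_k − (v_{k-1} + v_{k+1})/2 = 1 is v_k = −k^2. Adding homogeneous solution A + B k and matching boundaries gives v_k = k (171 − k). Substituting k = 79: v_79 = 79 · 92 = 7268.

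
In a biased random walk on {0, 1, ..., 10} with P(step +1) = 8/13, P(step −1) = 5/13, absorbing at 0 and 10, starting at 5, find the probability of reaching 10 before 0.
P(hit 10 before 0) = (1 − (5/8)^5) / (1 − (5/8)^10) = 32768/35893

Let u_k denote P(reach 10 before 0 | start at k). Boundary: u_0 = 0, u_10 = 1. Recurrence: u_k = 8/13·u_{k+1} + 5/13·u_{k-1} for 1 ≤ k ≤ 9. Try u_k = A + B·r^k with r = q/p = (5/13)/(8/13) = 5/8. Substitution satisfies the recurrence; boundary conditions give:
  u_k = (1 − r^k) / (1 − r^N) = (1 − (5/8)^5) / (1 − (5/8)^10) = 32768/35893.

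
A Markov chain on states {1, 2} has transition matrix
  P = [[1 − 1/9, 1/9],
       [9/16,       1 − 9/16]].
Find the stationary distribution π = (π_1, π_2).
π_1 = 81/97, π_2 = 16/97

Solve πP = π with π_1 + π_2 = 1. From πP = π: π_1 · (1 − 1/9) + π_2 · 9/16 = π_1 ⇒ π_2 · 9/16 = π_1 · 1/9 ⇒ π_2/π_1 = (1/9)/(9/16) = 16/81. Together with π_1 + π_2 = 1:
  π_1 = (9/16)/(1/9 + 9/16) = (9/16)/(97/144) = 81/97,
  π_2 = (1/9)/(1/9 + 9/16) = (1/9)/(97/144) = 16/97.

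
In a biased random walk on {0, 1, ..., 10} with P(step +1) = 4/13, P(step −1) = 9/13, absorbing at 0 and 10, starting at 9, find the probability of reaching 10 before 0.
P(hit 10 before 0) = (1 − (9/4)^9) / (1 − (9/4)^10) = 309726676/697147165

Let u_k denote P(reach 10 before 0 | start at k). Boundary: u_0 = 0, u_10 = 1. Recurrence: u_k = 4/13·u_{k+1} + 9/13·u_{k-1} for 1 ≤ k ≤ 9. Try u_k = A + B·r^k with r = q/p = (9/13)/(4/13) = 9/4. Substitution satisfies the recurrence; boundary conditions give:
  u_k = (1 − r^k) / (1 − r^N) = (1 − (9/4)^9) / (1 − (9/4)^10) = 309726676/697147165.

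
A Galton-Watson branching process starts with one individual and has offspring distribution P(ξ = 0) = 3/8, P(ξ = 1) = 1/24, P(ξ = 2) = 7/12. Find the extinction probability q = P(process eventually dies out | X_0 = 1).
q = 9/14

The pgf is f(s) = 3/8 + 1/24·s + 7/12·s². The extinction probability q is the smallest fixed point of f in [0, 1]. Setting s = f(s):
  7/12·s² + (1/24 − 1)·s + 3/8 = 0
  7/12·s² − (3/8 + 7/12)·s + 3/8 = 0
which factors as (s − 1)·(7/12·s − 3/8) = 0, giving roots s = 1 and s = (3/8)/(7/12) = 9/14.
Mean offspring μ = 1/24 + 2·7/12 = 29/24 > 1 (supercritical), so q < 1. The extinction probability is the smaller root: q = (3/8)/(7/12) = 9/14.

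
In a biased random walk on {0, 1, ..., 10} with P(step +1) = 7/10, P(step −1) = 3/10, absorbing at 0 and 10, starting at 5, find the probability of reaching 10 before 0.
P(hit 10 before 0) = (1 − (3/7)^5) / (1 − (3/7)^10) = 16807/17050

Let u_k denote P(reach 10 before 0 | start at k). Boundary: u_0 = 0, u_10 = 1. Recurrence: u_k = 7/10·u_{k+1} + 3/10·u_{k-1} for 1 ≤ k ≤ 9. Try u_k = A + B·r^k with r = q/p = (3/10)/(7/10) = 3/7. Substitution satisfies the recurrence; boundary conditions give:
  u_k = (1 − r^k) / (1 − r^N) = (1 − (3/7)^5) / (1 − (3/7)^10) = 16807/17050.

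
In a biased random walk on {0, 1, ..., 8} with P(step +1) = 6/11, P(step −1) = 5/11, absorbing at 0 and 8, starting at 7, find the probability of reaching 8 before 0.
P(hit 8 before 0) = (1 − (5/6)^7) / (1 − (5/6)^8) = 1210866/1288991

Let u_k denote P(reach 8 before 0 | start at k). Boundary: u_0 = 0, u_8 = 1. Recurrence: u_k = 6/11·u_{k+1} + 5/11·u_{k-1} for 1 ≤ k ≤ 7. Try u_k = A + B·r^k with r = q/p = (5/11)/(6/11) = 5/6. Substitution satisfies the recurrence; boundary conditions give:
  u_k = (1 − r^k) / (1 − r^N) = (1 − (5/6)^7) / (1 − (5/6)^8) = 1210866/1288991.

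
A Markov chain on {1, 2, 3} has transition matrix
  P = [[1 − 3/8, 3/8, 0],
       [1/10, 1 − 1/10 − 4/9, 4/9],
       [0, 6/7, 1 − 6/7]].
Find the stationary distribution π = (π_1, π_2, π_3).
π = (36/241, 135/241, 70/241)

This is a birth-death chain on three states, which satisfies detailed balance: π_1 · P_{12} = π_2 · P_{21} and π_2 · P_{23} = π_3 · P_{32}.
From π_1 · 3/8 = π_2 · 1/10: π_2/π_1 = (3/8)/(1/10) = 15/4.
From π_2 · 4/9 = π_3 · 6/7: π_3/π_2 = (4/9)/(6/7) = 14/27.
Take π_1 proportional to 1; then unnormalized π = (1, 15/4, 35/18). Normalize by dividing by the sum 241/36:
  π = (36/241, 135/241, 70/241).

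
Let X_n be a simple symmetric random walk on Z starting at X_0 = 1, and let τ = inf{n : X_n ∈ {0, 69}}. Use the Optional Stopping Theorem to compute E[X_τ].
E[X_τ] = 1

X_n is a martingale and τ is a bounded-mean stopping time (indeed τ is finite a.s. with bounded expectation since the walk is in a bounded region). By the OST, E[X_τ] = E[X_0] = 1. Equivalently: E[X_τ] = 69 · P(hit 69 first) + 0 · P(hit 0 first) = 69 · (1/69) = 1.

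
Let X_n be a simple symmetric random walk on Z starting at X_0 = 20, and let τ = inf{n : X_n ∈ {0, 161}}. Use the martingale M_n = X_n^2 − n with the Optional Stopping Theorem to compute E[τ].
E[τ] = 2820

M_n = X_n^2 − n is a martingale (since E[X_{n+1}^2 | F_n] = X_n^2 + 1). By OST (τ has finite mean in a bounded region), E[M_τ] = E[M_0] = X_0^2 − 0 = 20^2 = 400. Also E[M_τ] = E[X_τ^2] − E[τ]. The walk exits at 0 or 161, with P(hit 161 first) = 20/161, so E[X_τ^2] = 161^2 · 20/161 + 0 = 3220. Thus E[τ] = E[X_τ^2] − E[M_τ] = 3220 − 400 = 2820 = 20(161 − 20) = 2820.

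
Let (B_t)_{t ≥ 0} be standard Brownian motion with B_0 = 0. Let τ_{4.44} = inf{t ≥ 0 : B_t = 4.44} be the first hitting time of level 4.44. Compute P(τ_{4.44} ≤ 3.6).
P(τ_{4.44} ≤ 3.6) = 2(1 − Φ(4.44/√3.6)) = 2(1 − Φ(2.3401)) ≈ 0.0193

By the reflection principle for standard BM, P(τ_b ≤ t) = 2 · P(B_t ≥ b). Since B_t ~ N(0, t), P(B_t ≥ 4.44) = 1 − Φ(4.44/√t) = 1 − Φ(4.44/√3.6) = 1 − Φ(2.3401) ≈ 0.00964. Doubling: P(τ_{4.44} ≤ 3.6) ≈ 2 · 0.00964 = 0.01928 ≈ 0.0193.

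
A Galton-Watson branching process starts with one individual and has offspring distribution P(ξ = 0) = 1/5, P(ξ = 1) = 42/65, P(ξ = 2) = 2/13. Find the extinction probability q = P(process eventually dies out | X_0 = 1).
q = 1

Mean offspring μ = 0·1/5 + 1·42/65 + 2·2/13 = 62/65 ≤ 1. For μ ≤ 1 with offspring not concentrated at 1, the Galton-Watson process goes extinct almost surely, so q = 1.
(Algebraic check: The pgf is f(s) = 1/5 + 42/65·s + 2/13·s². The extinction probability q is the smallest fixed point of f in [0, 1]. Setting s = f(s):
  2/13·s² + (42/65 − 1)·s + 1/5 = 0
  2/13·s² − (1/5 + 2/13)·s + 1/5 = 0
which factors as (s − 1)·(2/13·s − 1/5) = 0, giving roots s = 1 and s = (1/5)/(2/13) = 13/10. Since 13/10 ≥ 1, the smallest root in [0, 1] is s = 1.)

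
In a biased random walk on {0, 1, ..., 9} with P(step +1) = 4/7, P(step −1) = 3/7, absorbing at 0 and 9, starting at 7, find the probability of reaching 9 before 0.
P(hit 9 before 0) = (1 − (3/4)^7) / (1 − (3/4)^9) = 227152/242461

Let u_k denote P(reach 9 before 0 | start at k). Boundary: u_0 = 0, u_9 = 1. Recurrence: u_k = 4/7·u_{k+1} + 3/7·u_{k-1} for 1 ≤ k ≤ 8. Try u_k = A + B·r^k with r = q/p = (3/7)/(4/7) = 3/4. Substitution satisfies the recurrence; boundary conditions give:
  u_k = (1 − r^k) / (1 − r^N) = (1 − (3/4)^7) / (1 − (3/4)^9) = 227152/242461.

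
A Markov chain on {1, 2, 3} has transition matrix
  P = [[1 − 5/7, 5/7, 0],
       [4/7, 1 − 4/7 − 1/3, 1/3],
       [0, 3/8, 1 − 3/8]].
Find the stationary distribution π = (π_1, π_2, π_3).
π = (36/121, 45/121, 40/121)

This is a birth-death chain on three states, which satisfies detailed balance: π_1 · P_{12} = π_2 · P_{21} and π_2 · P_{23} = π_3 · P_{32}.
From π_1 · 5/7 = π_2 · 4/7: π_2/π_1 = (5/7)/(4/7) = 5/4.
From π_2 · 1/3 = π_3 · 3/8: π_3/π_2 = (1/3)/(3/8) = 8/9.
Take π_1 proportional to 1; then unnormalized π = (1, 5/4, 10/9). Normalize by dividing by the sum 121/36:
  π = (36/121, 45/121, 40/121).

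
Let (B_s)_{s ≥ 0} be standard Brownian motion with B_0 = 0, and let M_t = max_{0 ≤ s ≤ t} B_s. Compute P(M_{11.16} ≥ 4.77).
P(M_{11.16} ≥ 4.77) = 2·P(B_{11.16} ≥ 4.77) = 2(1 − Φ(4.77/√11.16)) ≈ 0.1533

By the reflection principle for Brownian motion, P(M_t ≥ a) = 2 · P(B_t ≥ a) for a ≥ 0. Since B_t ~ N(0, t), P(B_t ≥ 4.77) = 1 − Φ(4.77/√t) = 1 − Φ(4.77/√11.16) = 1 − Φ(1.4279). So
  P(M_{11.16} ≥ 4.77) = 2(1 − Φ(1.4279)) ≈ 0.1533.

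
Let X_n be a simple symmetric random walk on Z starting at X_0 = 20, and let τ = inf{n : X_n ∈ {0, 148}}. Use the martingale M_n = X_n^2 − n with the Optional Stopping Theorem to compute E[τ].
E[τ] = 2560

M_n = X_n^2 − n is a martingale (since E[X_{n+1}^2 | F_n] = X_n^2 + 1). By OST (τ has finite mean in a bounded region), E[M_τ] = E[M_0] = X_0^2 − 0 = 20^2 = 400. Also E[M_τ] = E[X_τ^2] − E[τ]. The walk exits at 0 or 148, with P(hit 148 first) = 20/148, so E[X_τ^2] = 148^2 · 20/148 + 0 = 2960. Thus E[τ] = E[X_τ^2] − E[M_τ] = 2960 − 400 = 2560 = 20(148 − 20) = 2560.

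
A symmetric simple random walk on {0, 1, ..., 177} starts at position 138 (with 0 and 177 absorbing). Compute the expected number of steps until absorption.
E[τ | X_0 = 138] = 5382

Let v_k = E[τ | X_0 = k]. Boundary: v_0 = v_177 = 0. Recurrence: v_k = 1 + (v_{k-1} + v_{k+1})/2 for 1 ≤ k ≤ 176. The particular solution to v_k − (v_{k-1} + v_{k+1})/2 = 1 is v_k = −k^2. Adding homogeneous solution A + B k and matching boundaries gives v_k = k (177 − k). Substituting k = 138: v_138 = 138 · 39 = 5382.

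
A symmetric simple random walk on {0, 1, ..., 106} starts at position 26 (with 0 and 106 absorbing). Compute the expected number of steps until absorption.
E[τ | X_0 = 26] = 2080

Let v_k = E[τ | X_0 = k]. Boundary: v_0 = v_106 = 0. Recurrence: v_k = 1 + (v_{k-1} + v_{k+1})/2 for 1 ≤ k ≤ 105. The particular solution to v_k − (v_{k-1} + v_{k+1})/2 = 1 is v_k = −k^2. Adding homogeneous solution A + B k and matching boundaries gives v_k = k (106 − k). Substituting k = 26: v_26 = 26 · 80 = 2080.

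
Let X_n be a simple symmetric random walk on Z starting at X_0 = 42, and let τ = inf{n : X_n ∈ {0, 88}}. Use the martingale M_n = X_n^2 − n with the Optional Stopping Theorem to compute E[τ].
E[τ] = 1932

M_n = X_n^2 − n is a martingale (since E[X_{n+1}^2 | F_n] = X_n^2 + 1). By OST (τ has finite mean in a bounded region), E[M_τ] = E[M_0] = X_0^2 − 0 = 42^2 = 1764. Also E[M_τ] = E[X_τ^2] − E[τ]. The walk exits at 0 or 88, with P(hit 88 first) = 42/88, so E[X_τ^2] = 88^2 · 42/88 + 0 = 3696. Thus E[τ] = E[X_τ^2] − E[M_τ] = 3696 − 1764 = 1932 = 42(88 − 42) = 1932.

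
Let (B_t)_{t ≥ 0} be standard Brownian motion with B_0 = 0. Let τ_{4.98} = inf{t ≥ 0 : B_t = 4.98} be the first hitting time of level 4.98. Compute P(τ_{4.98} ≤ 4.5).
P(τ_{4.98} ≤ 4.5) = 2(1 − Φ(4.98/√4.5)) = 2(1 − Φ(2.3476)) ≈ 0.0189

By the reflection principle for standard BM, P(τ_b ≤ t) = 2 · P(B_t ≥ b). Since B_t ~ N(0, t), P(B_t ≥ 4.98) = 1 − Φ(4.98/√t) = 1 − Φ(4.98/√4.5) = 1 − Φ(2.3476) ≈ 0.00945. Doubling: P(τ_{4.98} ≤ 4.5) ≈ 2 · 0.00945 = 0.01890 ≈ 0.0189.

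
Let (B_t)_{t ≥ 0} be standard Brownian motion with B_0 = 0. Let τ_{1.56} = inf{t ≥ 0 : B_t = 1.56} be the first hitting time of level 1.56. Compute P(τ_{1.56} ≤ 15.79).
P(τ_{1.56} ≤ 15.79) = 2(1 − Φ(1.56/√15.79)) = 2(1 − Φ(0.3926)) ≈ 0.6946

By the reflection principle for standard BM, P(τ_b ≤ t) = 2 · P(B_t ≥ b). Since B_t ~ N(0, t), P(B_t ≥ 1.56) = 1 − Φ(1.56/√t) = 1 − Φ(1.56/√15.79) = 1 − Φ(0.3926) ≈ 0.34731. Doubling: P(τ_{1.56} ≤ 15.79) ≈ 2 · 0.34731 = 0.69462 ≈ 0.6946.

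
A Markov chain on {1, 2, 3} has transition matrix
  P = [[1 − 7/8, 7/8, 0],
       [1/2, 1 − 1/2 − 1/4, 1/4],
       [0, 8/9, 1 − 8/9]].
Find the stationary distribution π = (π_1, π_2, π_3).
π = (128/415, 224/415, 63/415)

This is a birth-death chain on three states, which satisfies detailed balance: π_1 · P_{12} = π_2 · P_{21} and π_2 · P_{23} = π_3 · P_{32}.
From π_1 · 7/8 = π_2 · 1/2: π_2/π_1 = (7/8)/(1/2) = 7/4.
From π_2 · 1/4 = π_3 · 8/9: π_3/π_2 = (1/4)/(8/9) = 9/32.
Take π_1 proportional to 1; then unnormalized π = (1, 7/4, 63/128). Normalize by dividing by the sum 415/128:
  π = (128/415, 224/415, 63/415).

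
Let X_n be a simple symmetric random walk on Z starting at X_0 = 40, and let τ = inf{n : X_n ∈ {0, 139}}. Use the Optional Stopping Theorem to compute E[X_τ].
E[X_τ] = 40

X_n is a martingale and τ is a bounded-mean stopping time (indeed τ is finite a.s. with bounded expectation since the walk is in a bounded region). By the OST, E[X_τ] = E[X_0] = 40. Equivalently: E[X_τ] = 139 · P(hit 139 first) + 0 · P(hit 0 first) = 139 · (40/139) = 40.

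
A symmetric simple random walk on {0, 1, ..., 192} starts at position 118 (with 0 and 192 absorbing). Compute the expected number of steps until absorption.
E[τ | X_0 = 118] = 8732

Let v_k = E[τ | X_0 = k]. Boundary: v_0 = v_192 = 0. Recurrence: v_k = 1 + (v_{k-1} + v_{k+1})/2 for 1 ≤ k ≤ 191. The particular solution to v_k − (v_{k-1} + v_{k+1})/2 = 1 is v_k = −k^2. Adding homogeneous solution A + B k and matching boundaries gives v_k = k (192 − k). Substituting k = 118: v_118 = 118 · 74 = 8732.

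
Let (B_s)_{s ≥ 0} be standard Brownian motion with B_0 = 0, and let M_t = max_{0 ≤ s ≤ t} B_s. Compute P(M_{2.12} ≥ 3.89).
P(M_{2.12} ≥ 3.89) = 2·P(B_{2.12} ≥ 3.89) = 2(1 − Φ(3.89/√2.12)) ≈ 0.0075

By the reflection principle for Brownian motion, P(M_t ≥ a) = 2 · P(B_t ≥ a) for a ≥ 0. Since B_t ~ N(0, t), P(B_t ≥ 3.89) = 1 − Φ(3.89/√t) = 1 − Φ(3.89/√2.12) = 1 − Φ(2.6717). So
  P(M_{2.12} ≥ 3.89) = 2(1 − Φ(2.6717)) ≈ 0.0075.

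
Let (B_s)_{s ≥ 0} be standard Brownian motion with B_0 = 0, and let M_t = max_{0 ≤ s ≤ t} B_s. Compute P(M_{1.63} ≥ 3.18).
P(M_{1.63} ≥ 3.18) = 2·P(B_{1.63} ≥ 3.18) = 2(1 − Φ(3.18/√1.63)) ≈ 0.0127

By the reflection principle for Brownian motion, P(M_t ≥ a) = 2 · P(B_t ≥ a) for a ≥ 0. Since B_t ~ N(0, t), P(B_t ≥ 3.18) = 1 − Φ(3.18/√t) = 1 − Φ(3.18/√1.63) = 1 − Φ(2.4908). So
  P(M_{1.63} ≥ 3.18) = 2(1 − Φ(2.4908)) ≈ 0.0127.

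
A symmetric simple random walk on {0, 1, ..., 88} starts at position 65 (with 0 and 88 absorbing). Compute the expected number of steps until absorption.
E[τ | X_0 = 65] = 1495

Let v_k = E[τ | X_0 = k]. Boundary: v_0 = v_88 = 0. Recurrence: v_k = 1 + (v_{k-1} + v_{k+1})/2 for 1 ≤ k ≤ 87. The particular solution to v_k − (v_{k-1} + v_{k+1})/2 = 1 is v_k = −k^2. Adding homogeneous solution A + B k and matching boundaries gives v_k = k (88 − k). Substituting k = 65: v_65 = 65 · 23 = 1495.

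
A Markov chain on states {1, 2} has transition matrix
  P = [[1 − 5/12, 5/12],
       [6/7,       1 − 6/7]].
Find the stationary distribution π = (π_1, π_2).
π_1 = 72/107, π_2 = 35/107

Solve πP = π with π_1 + π_2 = 1. From πP = π: π_1 · (1 − 5/12) + π_2 · 6/7 = π_1 ⇒ π_2 · 6/7 = π_1 · 5/12 ⇒ π_2/π_1 = (5/12)/(6/7) = 35/72. Together with π_1 + π_2 = 1:
  π_1 = (6/7)/(5/12 + 6/7) = (6/7)/(107/84) = 72/107,
  π_2 = (5/12)/(5/12 + 6/7) = (5/12)/(107/84) = 35/107.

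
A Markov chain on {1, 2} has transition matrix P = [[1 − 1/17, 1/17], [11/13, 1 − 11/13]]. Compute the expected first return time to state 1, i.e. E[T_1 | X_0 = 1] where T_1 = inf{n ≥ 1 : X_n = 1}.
E[T_1 | X_0 = 1] = 1/π_1 = 200/187

For an irreducible recurrent Markov chain with stationary distribution π, E[T_i | X_0 = i] = 1/π_i (Kac's formula). Here π_1 = (11/13)/(1/17 + 11/13) = (11/13)/(200/221) = 187/200, so E[T_1 | X_0 = 1] = 1/π_1 = (1/17 + 11/13)/(11/13) = (200/221)/(11/13) = 200/187.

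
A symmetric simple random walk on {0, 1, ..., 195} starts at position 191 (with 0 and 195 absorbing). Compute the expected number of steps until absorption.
E[τ | X_0 = 191] = 764

Let v_k = E[τ | X_0 = k]. Boundary: v_0 = v_195 = 0. Recurrence: v_k = 1 + (v_{k-1} + v_{k+1})/2 for 1 ≤ k ≤ 194. The particular solution to v_k − (v_{k-1} + v_{k+1})/2 = 1 is v_k = −k^2. Adding homogeneous solution A + B k and matching boundaries gives v_k = k (195 − k). Substituting k = 191: v_191 = 191 · 4 = 764.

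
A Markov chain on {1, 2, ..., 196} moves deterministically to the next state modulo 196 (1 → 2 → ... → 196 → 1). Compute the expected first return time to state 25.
E[T_25 | X_0 = 25] = 196

The chain cycles deterministically, so starting at state 25 it returns in exactly 196 steps. Equivalently, the stationary distribution is uniform π_j = 1/196 for every state j, so by Kac's formula E[T_25] = 1/π_25 = 196.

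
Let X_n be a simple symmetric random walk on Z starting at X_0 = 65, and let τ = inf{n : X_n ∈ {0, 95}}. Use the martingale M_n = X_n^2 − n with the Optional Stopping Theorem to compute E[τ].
E[τ] = 1950

M_n = X_n^2 − n is a martingale (since E[X_{n+1}^2 | F_n] = X_n^2 + 1). By OST (τ has finite mean in a bounded region), E[M_τ] = E[M_0] = X_0^2 − 0 = 65^2 = 4225. Also E[M_τ] = E[X_τ^2] − E[τ]. The walk exits at 0 or 95, with P(hit 95 first) = 65/95, so E[X_τ^2] = 95^2 · 65/95 + 0 = 6175. Thus E[τ] = E[X_τ^2] − E[M_τ] = 6175 − 4225 = 1950 = 65(95 − 65) = 1950.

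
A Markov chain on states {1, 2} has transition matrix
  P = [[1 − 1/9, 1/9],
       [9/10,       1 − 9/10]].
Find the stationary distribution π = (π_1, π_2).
π_1 = 81/91, π_2 = 10/91

Solve πP = π with π_1 + π_2 = 1. From πP = π: π_1 · (1 − 1/9) + π_2 · 9/10 = π_1 ⇒ π_2 · 9/10 = π_1 · 1/9 ⇒ π_2/π_1 = (1/9)/(9/10) = 10/81. Together with π_1 + π_2 = 1:
  π_1 = (9/10)/(1/9 + 9/10) = (9/10)/(91/90) = 81/91,
  π_2 = (1/9)/(1/9 + 9/10) = (1/9)/(91/90) = 10/91.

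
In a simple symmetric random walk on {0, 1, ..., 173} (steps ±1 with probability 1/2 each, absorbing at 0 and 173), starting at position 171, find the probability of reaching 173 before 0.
P(hit 173 before 0) = 171/173

Let u_k = P(hit 173 before 0 | start at k). Then u_0 = 0, u_173 = 1, and u_k = u_{k-1}/2 + u_{k+1}/2 for 1 ≤ k ≤ 172. This harmonic recurrence is solved by u_k = k/173, giving u_171 = 171/173.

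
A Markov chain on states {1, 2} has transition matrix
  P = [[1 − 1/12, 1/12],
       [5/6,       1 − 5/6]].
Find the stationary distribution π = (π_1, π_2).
π_1 = 10/11, π_2 = 1/11

Solve πP = π with π_1 + π_2 = 1. From πP = π: π_1 · (1 − 1/12) + π_2 · 5/6 = π_1 ⇒ π_2 · 5/6 = π_1 · 1/12 ⇒ π_2/π_1 = (1/12)/(5/6) = 1/10. Together with π_1 + π_2 = 1:
  π_1 = (5/6)/(1/12 + 5/6) = (5/6)/(11/12) = 10/11,
  π_2 = (1/12)/(1/12 + 5/6) = (1/12)/(11/12) = 1/11.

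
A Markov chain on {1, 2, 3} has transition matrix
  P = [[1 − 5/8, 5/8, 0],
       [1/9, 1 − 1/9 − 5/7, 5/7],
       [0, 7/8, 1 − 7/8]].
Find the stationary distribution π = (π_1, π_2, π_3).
π = (392/4397, 2205/4397, 1800/4397)

This is a birth-death chain on three states, which satisfies detailed balance: π_1 · P_{12} = π_2 · P_{21} and π_2 · P_{23} = π_3 · P_{32}.
From π_1 · 5/8 = π_2 · 1/9: π_2/π_1 = (5/8)/(1/9) = 45/8.
From π_2 · 5/7 = π_3 · 7/8: π_3/π_2 = (5/7)/(7/8) = 40/49.
Take π_1 proportional to 1; then unnormalized π = (1, 45/8, 225/49). Normalize by dividing by the sum 4397/392:
  π = (392/4397, 2205/4397, 1800/4397).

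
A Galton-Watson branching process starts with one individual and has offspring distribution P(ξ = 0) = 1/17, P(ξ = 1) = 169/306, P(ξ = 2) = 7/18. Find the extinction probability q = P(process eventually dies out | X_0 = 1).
q = 18/119

The pgf is f(s) = 1/17 + 169/306·s + 7/18·s². The extinction probability q is the smallest fixed point of f in [0, 1]. Setting s = f(s):
  7/18·s² + (169/306 − 1)·s + 1/17 = 0
  7/18·s² − (1/17 + 7/18)·s + 1/17 = 0
which factors as (s − 1)·(7/18·s − 1/17) = 0, giving roots s = 1 and s = (1/17)/(7/18) = 18/119.
Mean offspring μ = 169/306 + 2·7/18 = 407/306 > 1 (supercritical), so q < 1. The extinction probability is the smaller root: q = (1/17)/(7/18) = 18/119.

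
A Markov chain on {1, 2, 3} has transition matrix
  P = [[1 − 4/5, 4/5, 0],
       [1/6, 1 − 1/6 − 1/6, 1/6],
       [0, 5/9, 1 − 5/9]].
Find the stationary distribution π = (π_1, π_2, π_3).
π = (25/181, 120/181, 36/181)

This is a birth-death chain on three states, which satisfies detailed balance: π_1 · P_{12} = π_2 · P_{21} and π_2 · P_{23} = π_3 · P_{32}.
From π_1 · 4/5 = π_2 · 1/6: π_2/π_1 = (4/5)/(1/6) = 24/5.
From π_2 · 1/6 = π_3 · 5/9: π_3/π_2 = (1/6)/(5/9) = 3/10.
Take π_1 proportional to 1; then unnormalized π = (1, 24/5, 36/25). Normalize by dividing by the sum 181/25:
  π = (25/181, 120/181, 36/181).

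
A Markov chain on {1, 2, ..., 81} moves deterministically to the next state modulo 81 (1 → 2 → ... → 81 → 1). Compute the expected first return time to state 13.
E[T_13 | X_0 = 13] = 81

The chain cycles deterministically, so starting at state 13 it returns in exactly 81 steps. Equivalently, the stationary distribution is uniform π_j = 1/81 for every state j, so by Kac's formula E[T_13] = 1/π_13 = 81.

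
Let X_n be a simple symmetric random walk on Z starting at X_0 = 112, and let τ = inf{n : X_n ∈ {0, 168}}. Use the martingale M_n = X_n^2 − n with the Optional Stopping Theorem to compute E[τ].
E[τ] = 6272

M_n = X_n^2 − n is a martingale (since E[X_{n+1}^2 | F_n] = X_n^2 + 1). By OST (τ has finite mean in a bounded region), E[M_τ] = E[M_0] = X_0^2 − 0 = 112^2 = 12544. Also E[M_τ] = E[X_τ^2] − E[τ]. The walk exits at 0 or 168, with P(hit 168 first) = 112/168, so E[X_τ^2] = 168^2 · 112/168 + 0 = 18816. Thus E[τ] = E[X_τ^2] − E[M_τ] = 18816 − 12544 = 6272 = 112(168 − 112) = 6272.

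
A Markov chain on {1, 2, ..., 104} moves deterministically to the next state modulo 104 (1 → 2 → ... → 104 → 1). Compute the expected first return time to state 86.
E[T_86 | X_0 = 86] = 104

The chain cycles deterministically, so starting at state 86 it returns in exactly 104 steps. Equivalently, the stationary distribution is uniform π_j = 1/104 for every state j, so by Kac's formula E[T_86] = 1/π_86 = 104.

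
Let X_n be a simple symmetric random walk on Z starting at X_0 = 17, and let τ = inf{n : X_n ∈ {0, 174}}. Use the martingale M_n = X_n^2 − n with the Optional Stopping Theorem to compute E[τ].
E[τ] = 2669

M_n = X_n^2 − n is a martingale (since E[X_{n+1}^2 | F_n] = X_n^2 + 1). By OST (τ has finite mean in a bounded region), E[M_τ] = E[M_0] = X_0^2 − 0 = 17^2 = 289. Also E[M_τ] = E[X_τ^2] − E[τ]. The walk exits at 0 or 174, with P(hit 174 first) = 17/174, so E[X_τ^2] = 174^2 · 17/174 + 0 = 2958. Thus E[τ] = E[X_τ^2] − E[M_τ] = 2958 − 289 = 2669 = 17(174 − 17) = 2669.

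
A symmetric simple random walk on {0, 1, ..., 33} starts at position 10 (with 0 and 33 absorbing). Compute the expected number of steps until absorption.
E[τ | X_0 = 10] = 230

Let v_k = E[τ | X_0 = k]. Boundary: v_0 = v_33 = 0. Recurrence: v_k = 1 + (v_{k-1} + v_{k+1})/2 for 1 ≤ k ≤ 32. The particular solution to v_k − (v_{k-1} + v_{k+1})/2 = 1 is v_k = −k^2. Adding homogeneous solution A + B k and matching boundaries gives v_k = k (33 − k). Substituting k = 10: v_10 = 10 · 23 = 230.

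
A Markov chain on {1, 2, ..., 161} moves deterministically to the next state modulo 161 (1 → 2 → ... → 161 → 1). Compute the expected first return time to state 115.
E[T_115 | X_0 = 115] = 161

The chain cycles deterministically, so starting at state 115 it returns in exactly 161 steps. Equivalently, the stationary distribution is uniform π_j = 1/161 for every state j, so by Kac's formula E[T_115] = 1/π_115 = 161.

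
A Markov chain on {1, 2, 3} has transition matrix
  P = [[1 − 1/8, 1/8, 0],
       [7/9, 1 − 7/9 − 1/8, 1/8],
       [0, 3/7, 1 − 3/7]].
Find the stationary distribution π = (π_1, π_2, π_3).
π = (448/541, 72/541, 21/541)

This is a birth-death chain on three states, which satisfies detailed balance: π_1 · P_{12} = π_2 · P_{21} and π_2 · P_{23} = π_3 · P_{32}.
From π_1 · 1/8 = π_2 · 7/9: π_2/π_1 = (1/8)/(7/9) = 9/56.
From π_2 · 1/8 = π_3 · 3/7: π_3/π_2 = (1/8)/(3/7) = 7/24.
Take π_1 proportional to 1; then unnormalized π = (1, 9/56, 3/64). Normalize by dividing by the sum 541/448:
  π = (448/541, 72/541, 21/541).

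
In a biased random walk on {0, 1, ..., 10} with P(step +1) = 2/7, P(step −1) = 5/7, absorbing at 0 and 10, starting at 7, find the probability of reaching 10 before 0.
P(hit 10 before 0) = (1 − (5/2)^7) / (1 − (5/2)^10) = 207992/3254867

Let u_k denote P(reach 10 before 0 | start at k). Boundary: u_0 = 0, u_10 = 1. Recurrence: u_k = 2/7·u_{k+1} + 5/7·u_{k-1} for 1 ≤ k ≤ 9. Try u_k = A + B·r^k with r = q/p = (5/7)/(2/7) = 5/2. Substitution satisfies the recurrence; boundary conditions give:
  u_k = (1 − r^k) / (1 − r^N) = (1 − (5/2)^7) / (1 − (5/2)^10) = 207992/3254867.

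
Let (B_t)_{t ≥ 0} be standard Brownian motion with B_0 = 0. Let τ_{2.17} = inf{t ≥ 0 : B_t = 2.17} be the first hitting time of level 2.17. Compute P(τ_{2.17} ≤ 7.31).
P(τ_{2.17} ≤ 7.31) = 2(1 − Φ(2.17/√7.31)) = 2(1 − Φ(0.8026)) ≈ 0.4222

By the reflection principle for standard BM, P(τ_b ≤ t) = 2 · P(B_t ≥ b). Since B_t ~ N(0, t), P(B_t ≥ 2.17) = 1 − Φ(2.17/√t) = 1 − Φ(2.17/√7.31) = 1 − Φ(0.8026) ≈ 0.21110. Doubling: P(τ_{2.17} ≤ 7.31) ≈ 2 · 0.21110 = 0.42220 ≈ 0.4222.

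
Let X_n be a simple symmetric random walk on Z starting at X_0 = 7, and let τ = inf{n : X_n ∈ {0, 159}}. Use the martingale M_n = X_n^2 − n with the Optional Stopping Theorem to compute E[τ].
E[τ] = 1064

M_n = X_n^2 − n is a martingale (since E[X_{n+1}^2 | F_n] = X_n^2 + 1). By OST (τ has finite mean in a bounded region), E[M_τ] = E[M_0] = X_0^2 − 0 = 7^2 = 49. Also E[M_τ] = E[X_τ^2] − E[τ]. The walk exits at 0 or 159, with P(hit 159 first) = 7/159, so E[X_τ^2] = 159^2 · 7/159 + 0 = 1113. Thus E[τ] = E[X_τ^2] − E[M_τ] = 1113 − 49 = 1064 = 7(159 − 7) = 1064.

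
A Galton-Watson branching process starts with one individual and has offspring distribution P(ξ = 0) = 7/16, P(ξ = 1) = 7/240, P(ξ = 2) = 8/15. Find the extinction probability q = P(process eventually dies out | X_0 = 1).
q = 105/128

The pgf is f(s) = 7/16 + 7/240·s + 8/15·s². The extinction probability q is the smallest fixed point of f in [0, 1]. Setting s = f(s):
  8/15·s² + (7/240 − 1)·s + 7/16 = 0
  8/15·s² − (7/16 + 8/15)·s + 7/16 = 0
which factors as (s − 1)·(8/15·s − 7/16) = 0, giving roots s = 1 and s = (7/16)/(8/15) = 105/128.
Mean offspring μ = 7/240 + 2·8/15 = 263/240 > 1 (supercritical), so q < 1. The extinction probability is the smaller root: q = (7/16)/(8/15) = 105/128.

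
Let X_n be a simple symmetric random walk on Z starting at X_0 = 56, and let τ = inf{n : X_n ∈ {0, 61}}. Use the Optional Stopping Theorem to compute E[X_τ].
E[X_τ] = 56

X_n is a martingale and τ is a bounded-mean stopping time (indeed τ is finite a.s. with bounded expectation since the walk is in a bounded region). By the OST, E[X_τ] = E[X_0] = 56. Equivalently: E[X_τ] = 61 · P(hit 61 first) + 0 · P(hit 0 first) = 61 · (56/61) = 56.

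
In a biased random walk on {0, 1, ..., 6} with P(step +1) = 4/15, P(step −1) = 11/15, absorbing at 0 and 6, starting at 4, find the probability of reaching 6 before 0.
P(hit 6 before 0) = (1 − (11/4)^4) / (1 − (11/4)^6) = 2192/16833

Let u_k denote P(reach 6 before 0 | start at k). Boundary: u_0 = 0, u_6 = 1. Recurrence: u_k = 4/15·u_{k+1} + 11/15·u_{k-1} for 1 ≤ k ≤ 5. Try u_k = A + B·r^k with r = q/p = (11/15)/(4/15) = 11/4. Substitution satisfies the recurrence; boundary conditions give:
  u_k = (1 − r^k) / (1 − r^N) = (1 − (11/4)^4) / (1 − (11/4)^6) = 2192/16833.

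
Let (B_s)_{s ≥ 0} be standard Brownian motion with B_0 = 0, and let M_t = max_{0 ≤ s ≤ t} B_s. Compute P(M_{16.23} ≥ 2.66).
P(M_{16.23} ≥ 2.66) = 2·P(B_{16.23} ≥ 2.66) = 2(1 − Φ(2.66/√16.23)) ≈ 0.5091

By the reflection principle for Brownian motion, P(M_t ≥ a) = 2 · P(B_t ≥ a) for a ≥ 0. Since B_t ~ N(0, t), P(B_t ≥ 2.66) = 1 − Φ(2.66/√t) = 1 − Φ(2.66/√16.23) = 1 − Φ(0.6603). So
  P(M_{16.23} ≥ 2.66) = 2(1 − Φ(0.6603)) ≈ 0.5091.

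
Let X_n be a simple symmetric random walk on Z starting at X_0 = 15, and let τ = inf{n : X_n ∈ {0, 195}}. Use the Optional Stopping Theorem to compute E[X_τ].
E[X_τ] = 15

X_n is a martingale and τ is a bounded-mean stopping time (indeed τ is finite a.s. with bounded expectation since the walk is in a bounded region). By the OST, E[X_τ] = E[X_0] = 15. Equivalently: E[X_τ] = 195 · P(hit 195 first) + 0 · P(hit 0 first) = 195 · (15/195) = 15.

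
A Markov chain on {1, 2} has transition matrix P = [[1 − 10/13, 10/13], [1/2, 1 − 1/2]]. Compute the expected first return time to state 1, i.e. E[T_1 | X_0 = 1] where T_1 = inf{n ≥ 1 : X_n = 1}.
E[T_1 | X_0 = 1] = 1/π_1 = 33/13

For an irreducible recurrent Markov chain with stationary distribution π, E[T_i | X_0 = i] = 1/π_i (Kac's formula). Here π_1 = (1/2)/(10/13 + 1/2) = (1/2)/(33/26) = 13/33, so E[T_1 | X_0 = 1] = 1/π_1 = (10/13 + 1/2)/(1/2) = (33/26)/(1/2) = 33/13.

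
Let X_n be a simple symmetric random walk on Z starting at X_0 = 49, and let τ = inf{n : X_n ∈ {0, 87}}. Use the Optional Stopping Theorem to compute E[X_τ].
E[X_τ] = 49

X_n is a martingale and τ is a bounded-mean stopping time (indeed τ is finite a.s. with bounded expectation since the walk is in a bounded region). By the OST, E[X_τ] = E[X_0] = 49. Equivalently: E[X_τ] = 87 · P(hit 87 first) + 0 · P(hit 0 first) = 87 · (49/87) = 49.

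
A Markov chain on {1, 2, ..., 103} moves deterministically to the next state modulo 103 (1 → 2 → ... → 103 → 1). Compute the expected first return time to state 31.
E[T_31 | X_0 = 31] = 103

The chain cycles deterministically, so starting at state 31 it returns in exactly 103 steps. Equivalently, the stationary distribution is uniform π_j = 1/103 for every state j, so by Kac's formula E[T_31] = 1/π_31 = 103.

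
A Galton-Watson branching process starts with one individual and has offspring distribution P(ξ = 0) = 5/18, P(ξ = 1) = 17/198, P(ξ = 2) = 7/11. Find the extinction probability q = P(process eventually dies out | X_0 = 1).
q = 55/126

The pgf is f(s) = 5/18 + 17/198·s + 7/11·s². The extinction probability q is the smallest fixed point of f in [0, 1]. Setting s = f(s):
  7/11·s² + (17/198 − 1)·s + 5/18 = 0
  7/11·s² − (5/18 + 7/11)·s + 5/18 = 0
which factors as (s − 1)·(7/11·s − 5/18) = 0, giving roots s = 1 and s = (5/18)/(7/11) = 55/126.
Mean offspring μ = 17/198 + 2·7/11 = 269/198 > 1 (supercritical), so q < 1. The extinction probability is the smaller root: q = (5/18)/(7/11) = 55/126.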